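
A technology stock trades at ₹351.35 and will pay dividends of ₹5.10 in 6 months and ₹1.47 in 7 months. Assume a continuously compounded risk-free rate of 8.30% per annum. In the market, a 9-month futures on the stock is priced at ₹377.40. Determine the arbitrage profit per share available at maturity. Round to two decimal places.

₹10.18 per share

PV(dividends) I = 5.10·e^(−0.0830·6/12) + 1.47·e^(−0.0830·7/12) = 6.2932
Fair futures F* = (S − I)·e^(rT) = (351.35 − 6.2932)·e^0.062250 = 345.0568 × 1.064228 = 367.2191
Market ₹377.40 > fair 367.2191: forward overpriced → cash-and-carry (borrow at r, buy the stock and collect the dividends, short the forward).
Profit at T = |F_mkt − F*| = |377.40 − 367.2191| = ₹10.18 per share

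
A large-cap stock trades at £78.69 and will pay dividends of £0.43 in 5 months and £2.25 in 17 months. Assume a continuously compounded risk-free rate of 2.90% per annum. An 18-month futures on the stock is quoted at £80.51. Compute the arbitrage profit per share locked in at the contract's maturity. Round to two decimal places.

£1.02 per share

PV(dividends) I = 0.43·e^(−0.0290·5/12) + 2.25·e^(−0.0290·17/12) = 2.5843
Fair futures F* = (S − I)·e^(rT) = (78.69 − 2.5843)·e^0.043500 = 76.1057 × 1.044460 = 79.4894
Market £80.51 > fair 79.4894: forward overpriced → cash-and-carry (borrow at r, buy the stock and collect the dividends, short the forward).
Profit at T = |F_mkt − F*| = |80.51 − 79.4894| = £1.02 per share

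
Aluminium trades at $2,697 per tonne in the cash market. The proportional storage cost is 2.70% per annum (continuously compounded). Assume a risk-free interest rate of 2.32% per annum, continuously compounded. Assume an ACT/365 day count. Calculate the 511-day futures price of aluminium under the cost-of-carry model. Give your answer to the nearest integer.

$2,893 per tonne

Net carry = r + u − y = 0.0232 + 0.0270 − 0.0000 = 0.0502
F = S·e^((r+u−y)T) = 2697 · e^(0.0502 × 511/365) = 2697 · e^0.070280
= 2697 × 1.072809 = $2,893 per tonne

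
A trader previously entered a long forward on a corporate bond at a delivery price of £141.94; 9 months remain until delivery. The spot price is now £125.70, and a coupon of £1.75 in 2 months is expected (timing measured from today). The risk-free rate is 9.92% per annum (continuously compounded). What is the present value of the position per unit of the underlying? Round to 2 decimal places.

-£7.78

PV(remaining coupons) I = 1.75·e^(−0.0992·2/12) = 1.7213
Current forward F = (S − I)·e^(rT) = (125.70 − 1.7213)·e^(0.0992·9/12) = 123.9787 × 1.077238 = 133.5546
Value (long) = (F − K)·e^(−rT) = (133.5546 − 141.94) × 0.928300 = -7.7842
Value = -£7.78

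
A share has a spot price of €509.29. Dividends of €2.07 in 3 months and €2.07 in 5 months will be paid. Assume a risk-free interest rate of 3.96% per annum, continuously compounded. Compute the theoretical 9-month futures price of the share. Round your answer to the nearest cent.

PV(dividends) I = 2.07·e^(−0.0396·3/12) + 2.07·e^(−0.0396·5/12)
I = 2.0496 + 2.0361 = 4.0857
F = (S − I)·e^(rT) = (509.29 − 4.0857) · e^(0.0396·9/12)
= 505.2043 · e^0.029700 = 505.2043 × 1.030145 = €520.43

€520.43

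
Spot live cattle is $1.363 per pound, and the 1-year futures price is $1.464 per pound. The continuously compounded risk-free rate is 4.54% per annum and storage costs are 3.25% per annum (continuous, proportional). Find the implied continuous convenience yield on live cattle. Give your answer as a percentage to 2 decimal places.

F = S·e^((r+u−y)T) ⇒ (r+u−y) = ln(F/S)/T
ln(1.464/1.363) = 0.071484; /T ⇒ 0.071484
y = r + u − ln(F/S)/T = 0.0454 + 0.0325 − 0.071484 = 0.006416
y = 0.64%

0.64%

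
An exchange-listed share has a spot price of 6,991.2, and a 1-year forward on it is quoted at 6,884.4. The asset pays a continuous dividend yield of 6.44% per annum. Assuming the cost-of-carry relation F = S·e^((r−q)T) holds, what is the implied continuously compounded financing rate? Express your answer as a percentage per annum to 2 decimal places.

4.90%

From F = S·e^((r−q)T): (r − q) = ln(F/S)/T
ln(6884.4/6991.2) = ln(0.984724) = -0.015394
(r − q) = -0.015394 / (1) = -0.015394
r = ln(F/S)/T + q = -0.015394 + 0.0644 = 0.049006
r = 4.90%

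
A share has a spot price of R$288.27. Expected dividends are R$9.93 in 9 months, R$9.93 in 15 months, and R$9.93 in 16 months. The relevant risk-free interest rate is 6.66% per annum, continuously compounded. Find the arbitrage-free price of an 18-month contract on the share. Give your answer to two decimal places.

PV(dividends) I = 9.93·e^(−0.0666·9/12) + 9.93·e^(−0.0666·15/12) + 9.93·e^(−0.0666·16/12)
I = 9.4462 + 9.1368 + 9.0862 = 27.6692
F = (S − I)·e^(rT) = (288.27 − 27.6692) · e^(0.0666·18/12)
= 260.6008 · e^0.099900 = 260.6008 × 1.105060 = R$287.98

R$287.98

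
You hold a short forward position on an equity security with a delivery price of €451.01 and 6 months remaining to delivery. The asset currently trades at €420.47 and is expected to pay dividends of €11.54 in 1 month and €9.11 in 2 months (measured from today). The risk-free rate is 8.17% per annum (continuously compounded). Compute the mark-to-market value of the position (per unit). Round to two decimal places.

PV(remaining dividends) I = 11.54·e^(−0.0817·1/12) + 9.11·e^(−0.0817·2/12) = 20.4485
Current forward F = (S − I)·e^(rT) = (420.47 − 20.4485)·e^(0.0817·6/12) = 400.0215 × 1.041696 = 416.7008
Value (long) = (F − K)·e^(−rT) = (416.7008 − 451.01) × 0.959973 = -32.9359
Short position value = −(long value) = €32.94

€32.94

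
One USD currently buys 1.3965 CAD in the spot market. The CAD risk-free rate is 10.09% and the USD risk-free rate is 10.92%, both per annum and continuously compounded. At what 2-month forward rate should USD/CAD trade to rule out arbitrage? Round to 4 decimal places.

1.3946

F = S·e^((r_CAD − r_USD)T) = 1.3965 · e^((0.1009 − 0.1092) × 2/12)
= 1.3965 · e^-0.001383 = 1.3965 × 0.998618
F = 1.3946 CAD per USD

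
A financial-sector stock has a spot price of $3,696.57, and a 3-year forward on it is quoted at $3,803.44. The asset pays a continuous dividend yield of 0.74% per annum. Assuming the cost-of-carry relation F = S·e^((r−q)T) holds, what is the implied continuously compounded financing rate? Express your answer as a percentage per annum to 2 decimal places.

From F = S·e^((r−q)T): (r − q) = ln(F/S)/T
ln(3803.44/3696.57) = ln(1.028911) = 0.028501
(r − q) = 0.028501 / (3) = 0.009500
r = ln(F/S)/T + q = 0.009500 + 0.0074 = 0.016900
r = 1.69%

1.69%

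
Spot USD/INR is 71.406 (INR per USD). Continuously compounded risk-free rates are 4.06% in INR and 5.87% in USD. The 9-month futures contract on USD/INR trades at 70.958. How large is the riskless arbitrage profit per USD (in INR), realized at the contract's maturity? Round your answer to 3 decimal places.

0.515 per USD (in INR)

Fair futures: F* = S·e^(carry·T), with carry = (r_INR − r_USD) = 0.0406 − 0.0587 = -0.0181
F* = 71.406 · e^(-0.0181 × 9/12) = 71.406 · e^-0.013575 = 71.406 × 0.986517 = 70.4432
Market 70.958 > fair 70.4432: forward overpriced → cash-and-carry (buy spot, short the forward).
At maturity, profit = |F_mkt − F*| = |70.958 − 70.4432| = 0.515 per USD (in INR)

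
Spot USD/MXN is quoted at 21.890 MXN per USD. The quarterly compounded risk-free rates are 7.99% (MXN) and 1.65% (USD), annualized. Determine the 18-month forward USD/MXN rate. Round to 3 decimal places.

24.047

By covered interest parity, F = S · (1+r_MXN/4)^(4T) / (1+r_USD/4)^(4T)
= 21.890 × 1.125997 / 1.025007 = 21.890 × 1.098526
F = 24.047 MXN per USD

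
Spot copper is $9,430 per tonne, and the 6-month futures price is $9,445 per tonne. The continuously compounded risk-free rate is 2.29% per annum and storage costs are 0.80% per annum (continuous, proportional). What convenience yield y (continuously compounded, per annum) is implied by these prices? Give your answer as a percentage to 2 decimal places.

F = S·e^((r+u−y)T) ⇒ (r+u−y) = ln(F/S)/T
ln(9445/9430) = 0.001589; /T ⇒ 0.003178
y = r + u − ln(F/S)/T = 0.0229 + 0.0080 − 0.003178 = 0.027722
y = 2.77%

2.77%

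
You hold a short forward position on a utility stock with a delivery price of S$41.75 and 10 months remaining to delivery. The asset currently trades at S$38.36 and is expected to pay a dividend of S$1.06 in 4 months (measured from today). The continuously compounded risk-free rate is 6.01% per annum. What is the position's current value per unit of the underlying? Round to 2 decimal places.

S$2.39

PV(remaining dividends) I = 1.06·e^(−0.0601·4/12) = 1.0390
Current forward F = (S − I)·e^(rT) = (38.36 − 1.0390)·e^(0.0601·10/12) = 37.3210 × 1.051359 = 39.2378
Value (long) = (F − K)·e^(−rT) = (39.2378 − 41.75) × 0.951150 = -2.3895
Short position value = −(long value) = S$2.39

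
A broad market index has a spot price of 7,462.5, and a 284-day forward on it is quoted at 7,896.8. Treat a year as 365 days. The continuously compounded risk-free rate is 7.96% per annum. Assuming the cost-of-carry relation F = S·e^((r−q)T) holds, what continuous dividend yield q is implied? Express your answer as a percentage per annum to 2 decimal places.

From F = S·e^((r−q)T): (r − q) = ln(F/S)/T
ln(7896.8/7462.5) = ln(1.058198) = 0.056567
(r − q) = 0.056567 / (284/365) = 0.072701
q = r − ln(F/S)/T = 0.0796 − 0.072701 = 0.006899
q = 0.69%

0.69%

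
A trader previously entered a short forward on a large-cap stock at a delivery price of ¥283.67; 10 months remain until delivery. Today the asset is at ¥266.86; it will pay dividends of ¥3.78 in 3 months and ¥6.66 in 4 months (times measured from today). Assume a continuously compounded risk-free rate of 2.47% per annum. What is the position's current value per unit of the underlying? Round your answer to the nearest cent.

PV(remaining dividends) I = 3.78·e^(−0.0247·3/12) + 6.66·e^(−0.0247·4/12) = 10.3621
Current forward F = (S − I)·e^(rT) = (266.86 − 10.3621)·e^(0.0247·10/12) = 256.4979 × 1.020797 = 261.8323
Value (long) = (F − K)·e^(−rT) = (261.8323 − 283.67) × 0.979627 = -21.3928
Short position value = −(long value) = ¥21.39

¥21.39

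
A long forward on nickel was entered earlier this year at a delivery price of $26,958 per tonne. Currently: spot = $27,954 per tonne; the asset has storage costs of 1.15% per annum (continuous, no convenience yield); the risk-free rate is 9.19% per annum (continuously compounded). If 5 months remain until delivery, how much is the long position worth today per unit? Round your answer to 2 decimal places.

Current fair forward for the remaining 5 months: F = S·e^((r + u)·T), (r + u) = 0.0919 + 0.0115 = 0.1034
F = 27954 · e^(0.1034 × 5/12) = 27954 × 1.04402489 = 29184.6718
Value of long forward = (F − K)·e^(−rT) = (29184.6718 − 26958) · e^(−0.0919·5/12)
= 2226.6718 × 0.96243219 = 2143.02

$2143.02 per tonne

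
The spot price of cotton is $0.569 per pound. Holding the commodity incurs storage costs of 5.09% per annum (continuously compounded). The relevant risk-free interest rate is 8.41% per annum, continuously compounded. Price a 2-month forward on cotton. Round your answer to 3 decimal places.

$0.582 per pound

Net carry = r + u − y = 0.0841 + 0.0509 − 0.0000 = 0.1350
F = S·e^((r+u−y)T) = 0.569 · e^(0.1350 × 2/12) = 0.569 · e^0.022500
= 0.569 × 1.022755 = $0.582 per pound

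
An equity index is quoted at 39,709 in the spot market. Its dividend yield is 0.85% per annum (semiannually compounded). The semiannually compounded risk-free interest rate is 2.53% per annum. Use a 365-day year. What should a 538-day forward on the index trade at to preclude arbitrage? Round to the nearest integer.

40,696

F = S · (1+r/2)^(2T) / (1+q/2)^(2T)
= 39709 × 1.037753 / 1.012581 = 39709 × 1.024859
F = 40,696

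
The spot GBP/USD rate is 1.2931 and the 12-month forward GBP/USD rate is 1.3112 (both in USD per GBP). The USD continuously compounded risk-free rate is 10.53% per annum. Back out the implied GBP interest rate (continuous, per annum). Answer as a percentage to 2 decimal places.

9.14%

F = S·e^((r_USD − r_GBP)T) ⇒ r_GBP = r_USD − ln(F/S)/T
ln(1.3112/1.2931) = 0.013900; /(12/12) = 0.013900
r_GBP = 0.1053 − 0.013900 = 0.091400
r_GBP = 9.14%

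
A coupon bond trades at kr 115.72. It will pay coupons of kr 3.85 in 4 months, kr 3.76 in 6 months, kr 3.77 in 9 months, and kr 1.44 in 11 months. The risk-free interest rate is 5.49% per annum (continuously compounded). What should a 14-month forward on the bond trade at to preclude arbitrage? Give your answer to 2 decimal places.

PV(coupons) I = 3.85·e^(−0.0549·4/12) + 3.76·e^(−0.0549·6/12) + 3.77·e^(−0.0549·9/12) + 1.44·e^(−0.0549·11/12)
I = 3.7802 + 3.6582 + 3.6179 + 1.3693 = 12.4256
F = (S − I)·e^(rT) = (115.72 − 12.4256) · e^(0.0549·14/12)
= 103.2944 · e^0.064050 = 103.2944 × 1.066146 = kr 110.13

kr 110.13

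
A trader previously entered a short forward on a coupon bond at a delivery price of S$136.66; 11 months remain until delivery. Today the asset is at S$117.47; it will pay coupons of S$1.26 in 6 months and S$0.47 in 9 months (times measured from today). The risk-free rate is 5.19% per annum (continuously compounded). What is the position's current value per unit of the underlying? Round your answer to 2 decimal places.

S$14.52

PV(remaining coupons) I = 1.26·e^(−0.0519·6/12) + 0.47·e^(−0.0519·9/12) = 1.6798
Current forward F = (S − I)·e^(rT) = (117.47 − 1.6798)·e^(0.0519·11/12) = 115.7902 × 1.048725 = 121.4321
Value (long) = (F − K)·e^(−rT) = (121.4321 − 136.66) × 0.953539 = -14.5204
Short position value = −(long value) = S$14.52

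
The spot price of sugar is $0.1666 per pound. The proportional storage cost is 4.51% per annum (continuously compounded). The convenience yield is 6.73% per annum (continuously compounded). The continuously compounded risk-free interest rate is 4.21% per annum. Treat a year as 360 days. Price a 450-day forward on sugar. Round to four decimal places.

Net carry = r + u − y = 0.0421 + 0.0451 − 0.0673 = 0.0199
F = S·e^((r+u−y)T) = 0.1666 · e^(0.0199 × 450/360) = 0.1666 · e^0.024875
= 0.1666 × 1.025187 = $0.1708 per pound

$0.1708 per pound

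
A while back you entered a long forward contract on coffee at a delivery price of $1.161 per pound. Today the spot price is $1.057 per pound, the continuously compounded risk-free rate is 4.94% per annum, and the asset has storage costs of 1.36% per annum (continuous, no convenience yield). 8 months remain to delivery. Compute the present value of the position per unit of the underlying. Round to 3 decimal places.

-$0.057 per pound

Current fair forward for the remaining 8 months: F = S·e^((r + u)·T), (r + u) = 0.0494 + 0.0136 = 0.0630
F = 1.057 · e^(0.0630 × 8/12) = 1.057 × 1.042894 = 1.1023
Value of long forward = (F − K)·e^(−rT) = (1.1023 − 1.161) · e^(−0.0494·8/12)
= -0.0587 × 0.967603 = -0.057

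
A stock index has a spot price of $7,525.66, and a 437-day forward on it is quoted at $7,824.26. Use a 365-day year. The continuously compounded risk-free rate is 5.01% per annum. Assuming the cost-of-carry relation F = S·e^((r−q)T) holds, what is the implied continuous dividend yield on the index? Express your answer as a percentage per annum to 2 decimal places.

1.76%

From F = S·e^((r−q)T): (r − q) = ln(F/S)/T
ln(7824.26/7525.66) = ln(1.039678) = 0.038911
(r − q) = 0.038911 / (437/365) = 0.032500
q = r − ln(F/S)/T = 0.0501 − 0.032500 = 0.017600
q = 1.76%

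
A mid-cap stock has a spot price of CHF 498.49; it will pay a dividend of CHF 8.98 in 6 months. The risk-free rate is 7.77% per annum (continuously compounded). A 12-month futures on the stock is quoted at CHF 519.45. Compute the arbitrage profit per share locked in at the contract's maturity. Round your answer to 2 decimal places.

CHF 9.98 per share

PV(dividends) I = 8.98·e^(−0.0777·6/12) = 8.6378
Fair futures F* = (S − I)·e^(rT) = (498.49 − 8.6378)·e^0.077700 = 489.8522 × 1.080798 = 529.4313
Market CHF 519.45 < fair 529.4313: forward underpriced → reverse cash-and-carry (short the stock, invest proceeds at r, pay the dividends, go long the forward).
Profit at T = |F_mkt − F*| = |519.45 − 529.4313| = CHF 9.98 per share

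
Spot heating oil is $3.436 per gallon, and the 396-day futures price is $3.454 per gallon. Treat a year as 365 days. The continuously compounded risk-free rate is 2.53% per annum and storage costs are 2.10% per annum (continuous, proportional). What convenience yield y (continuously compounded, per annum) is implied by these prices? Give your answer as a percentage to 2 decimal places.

F = S·e^((r+u−y)T) ⇒ (r+u−y) = ln(F/S)/T
ln(3.454/3.436) = 0.005225; /T ⇒ 0.004816
y = r + u − ln(F/S)/T = 0.0253 + 0.0210 − 0.004816 = 0.041484
y = 4.15%

4.15%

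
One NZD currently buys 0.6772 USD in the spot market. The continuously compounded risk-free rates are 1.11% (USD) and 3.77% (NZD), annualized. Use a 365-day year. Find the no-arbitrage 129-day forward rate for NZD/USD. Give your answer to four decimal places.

F = S·e^((r_USD − r_NZD)T) = 0.6772 · e^((0.0111 − 0.0377) × 129/365)
= 0.6772 · e^-0.009401 = 0.6772 × 0.990643
F = 0.6709 USD per NZD

0.6709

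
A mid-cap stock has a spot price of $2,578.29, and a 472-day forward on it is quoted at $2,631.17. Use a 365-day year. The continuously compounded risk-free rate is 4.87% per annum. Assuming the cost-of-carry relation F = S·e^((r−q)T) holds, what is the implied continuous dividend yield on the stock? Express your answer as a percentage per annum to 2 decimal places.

From F = S·e^((r−q)T): (r − q) = ln(F/S)/T
ln(2631.17/2578.29) = ln(1.020510) = 0.020303
(r − q) = 0.020303 / (472/365) = 0.015700
q = r − ln(F/S)/T = 0.0487 − 0.015700 = 0.033000
q = 3.30%

3.30%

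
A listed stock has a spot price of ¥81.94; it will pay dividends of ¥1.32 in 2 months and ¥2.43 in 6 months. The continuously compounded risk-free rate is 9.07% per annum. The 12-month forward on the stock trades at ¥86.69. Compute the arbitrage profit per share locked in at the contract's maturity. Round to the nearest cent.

PV(dividends) I = 1.32·e^(−0.0907·2/12) + 2.43·e^(−0.0907·6/12) = 3.6225
Fair forward F* = (S − I)·e^(rT) = (81.94 − 3.6225)·e^0.090700 = 78.3175 × 1.094940 = 85.7530
Market ¥86.69 > fair 85.7530: forward overpriced → cash-and-carry (borrow at r, buy the stock and collect the dividends, short the forward).
Profit at T = |F_mkt − F*| = |86.69 − 85.7530| = ¥0.94 per share

¥0.94 per share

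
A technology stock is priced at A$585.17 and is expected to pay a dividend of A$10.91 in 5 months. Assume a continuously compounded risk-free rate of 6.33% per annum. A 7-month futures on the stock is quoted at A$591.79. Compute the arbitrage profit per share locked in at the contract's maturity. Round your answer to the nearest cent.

PV(dividends) I = 10.91·e^(−0.0633·5/12) = 10.6260
Fair futures F* = (S − I)·e^(rT) = (585.17 − 10.6260)·e^0.036925 = 574.5440 × 1.037615 = 596.1555
Market A$591.79 < fair 596.1555: forward underpriced → reverse cash-and-carry (short the stock, invest proceeds at r, pay the dividends, go long the forward).
Profit at T = |F_mkt − F*| = |591.79 − 596.1555| = A$4.37 per share

A$4.37 per share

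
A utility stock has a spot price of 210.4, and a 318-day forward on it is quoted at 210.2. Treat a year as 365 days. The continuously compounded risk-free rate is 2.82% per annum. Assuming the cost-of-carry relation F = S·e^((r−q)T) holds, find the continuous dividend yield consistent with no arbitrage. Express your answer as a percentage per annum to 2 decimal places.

2.93%

From F = S·e^((r−q)T): (r − q) = ln(F/S)/T
ln(210.2/210.4) = ln(0.999049) = -0.000951
(r − q) = -0.000951 / (318/365) = -0.001092
q = r − ln(F/S)/T = 0.0282 + 0.001092 = 0.029292
q = 2.93%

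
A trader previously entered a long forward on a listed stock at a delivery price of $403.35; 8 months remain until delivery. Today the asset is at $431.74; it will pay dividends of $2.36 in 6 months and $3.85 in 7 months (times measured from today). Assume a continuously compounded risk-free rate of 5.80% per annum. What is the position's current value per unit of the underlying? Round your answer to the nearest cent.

$37.67

PV(remaining dividends) I = 2.36·e^(−0.0580·6/12) + 3.85·e^(−0.0580·7/12) = 6.0145
Current forward F = (S − I)·e^(rT) = (431.74 − 6.0145)·e^(0.0580·8/12) = 425.7255 × 1.039424 = 442.5093
Value (long) = (F − K)·e^(−rT) = (442.5093 − 403.35) × 0.962071 = 37.6740
Value = $37.67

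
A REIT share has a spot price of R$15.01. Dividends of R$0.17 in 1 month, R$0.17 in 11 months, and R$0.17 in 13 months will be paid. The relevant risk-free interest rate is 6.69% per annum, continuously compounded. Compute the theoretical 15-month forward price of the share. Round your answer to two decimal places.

R$15.79

PV(dividends) I = 0.17·e^(−0.0669·1/12) + 0.17·e^(−0.0669·11/12) + 0.17·e^(−0.0669·13/12)
I = 0.1691 + 0.1599 + 0.1581 = 0.4871
F = (S − I)·e^(rT) = (15.01 − 0.4871) · e^(0.0669·15/12)
= 14.5229 · e^0.083625 = 14.5229 × 1.087221 = R$15.79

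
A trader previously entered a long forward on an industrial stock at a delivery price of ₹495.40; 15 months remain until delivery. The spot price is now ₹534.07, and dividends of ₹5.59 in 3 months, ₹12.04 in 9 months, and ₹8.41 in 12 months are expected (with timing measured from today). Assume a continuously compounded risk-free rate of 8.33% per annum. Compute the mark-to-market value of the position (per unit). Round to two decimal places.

PV(remaining dividends) I = 5.59·e^(−0.0833·3/12) + 12.04·e^(−0.0833·9/12) + 8.41·e^(−0.0833·12/12) = 24.5234
Current forward F = (S − I)·e^(rT) = (534.07 − 24.5234)·e^(0.0833·15/12) = 509.5466 × 1.109739 = 565.4637
Value (long) = (F − K)·e^(−rT) = (565.4637 − 495.40) × 0.901113 = 63.1353
Value = ₹63.14

₹63.14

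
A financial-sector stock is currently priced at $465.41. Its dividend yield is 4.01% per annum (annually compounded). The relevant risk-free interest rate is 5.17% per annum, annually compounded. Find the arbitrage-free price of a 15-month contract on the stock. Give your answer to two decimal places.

$471.91

F = S · (1+r)^T / (1+q)^T
= 465.41 × 1.065037 / 1.050374 = 465.41 × 1.013960
F = $471.91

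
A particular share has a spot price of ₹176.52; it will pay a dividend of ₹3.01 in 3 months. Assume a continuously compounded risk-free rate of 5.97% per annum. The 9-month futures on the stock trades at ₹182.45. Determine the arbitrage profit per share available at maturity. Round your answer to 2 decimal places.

PV(dividends) I = 3.01·e^(−0.0597·3/12) = 2.9654
Fair futures F* = (S − I)·e^(rT) = (176.52 − 2.9654)·e^0.044775 = 173.5546 × 1.045793 = 181.5022
Market ₹182.45 > fair 181.5022: forward overpriced → cash-and-carry (borrow at r, buy the stock and collect the dividends, short the forward).
Profit at T = |F_mkt − F*| = |182.45 − 181.5022| = ₹0.95 per share

₹0.95 per share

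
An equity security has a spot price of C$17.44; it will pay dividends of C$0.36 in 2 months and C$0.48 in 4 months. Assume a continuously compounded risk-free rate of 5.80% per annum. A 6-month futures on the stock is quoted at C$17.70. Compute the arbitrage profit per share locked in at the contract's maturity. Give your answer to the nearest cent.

PV(dividends) I = 0.36·e^(−0.0580·2/12) + 0.48·e^(−0.0580·4/12) = 0.8273
Fair futures F* = (S − I)·e^(rT) = (17.44 − 0.8273)·e^0.029000 = 16.6127 × 1.029425 = 17.1015
Market C$17.70 > fair 17.1015: forward overpriced → cash-and-carry (borrow at r, buy the stock and collect the dividends, short the forward).
Profit at T = |F_mkt − F*| = |17.70 − 17.1015| = C$0.60 per share

C$0.60 per share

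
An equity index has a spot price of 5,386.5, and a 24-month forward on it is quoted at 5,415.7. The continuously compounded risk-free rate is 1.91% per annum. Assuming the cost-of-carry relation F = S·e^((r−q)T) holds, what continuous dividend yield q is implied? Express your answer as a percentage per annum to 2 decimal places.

From F = S·e^((r−q)T): (r − q) = ln(F/S)/T
ln(5415.7/5386.5) = ln(1.005421) = 0.005406
(r − q) = 0.005406 / (24/12) = 0.002703
q = r − ln(F/S)/T = 0.0191 − 0.002703 = 0.016397
q = 1.64%

1.64%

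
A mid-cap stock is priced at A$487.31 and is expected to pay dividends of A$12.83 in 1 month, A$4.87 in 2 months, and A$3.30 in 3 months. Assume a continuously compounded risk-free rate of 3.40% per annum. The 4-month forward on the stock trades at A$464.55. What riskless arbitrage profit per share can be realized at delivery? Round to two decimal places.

A$7.17 per share

PV(dividends) I = 12.83·e^(−0.0340·1/12) + 4.87·e^(−0.0340·2/12) + 3.30·e^(−0.0340·3/12) = 20.9083
Fair forward F* = (S − I)·e^(rT) = (487.31 − 20.9083)·e^0.011333 = 466.4017 × 1.011397 = 471.7173
Market A$464.55 < fair 471.7173: forward underpriced → reverse cash-and-carry (short the stock, invest proceeds at r, pay the dividends, go long the forward).
Profit at T = |F_mkt − F*| = |464.55 − 471.7173| = A$7.17 per share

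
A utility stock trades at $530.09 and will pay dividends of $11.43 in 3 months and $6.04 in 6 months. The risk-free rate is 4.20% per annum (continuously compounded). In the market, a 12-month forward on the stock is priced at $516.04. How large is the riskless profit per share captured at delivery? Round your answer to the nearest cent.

PV(dividends) I = 11.43·e^(−0.0420·3/12) + 6.04·e^(−0.0420·6/12) = 17.2251
Fair forward F* = (S − I)·e^(rT) = (530.09 − 17.2251)·e^0.042000 = 512.8649 × 1.042894 = 534.8637
Market $516.04 < fair 534.8637: forward underpriced → reverse cash-and-carry (short the stock, invest proceeds at r, pay the dividends, go long the forward).
Profit at T = |F_mkt − F*| = |516.04 − 534.8637| = $18.82 per share

$18.82 per share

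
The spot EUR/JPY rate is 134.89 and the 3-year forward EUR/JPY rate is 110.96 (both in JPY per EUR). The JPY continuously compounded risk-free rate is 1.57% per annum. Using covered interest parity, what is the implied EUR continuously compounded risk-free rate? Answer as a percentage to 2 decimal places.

8.08%

F = S·e^((r_JPY − r_EUR)T) ⇒ r_EUR = r_JPY − ln(F/S)/T
ln(110.96/134.89) = -0.195290; /(3) = -0.065097
r_EUR = 0.0157 + 0.065097 = 0.080797
r_EUR = 8.08%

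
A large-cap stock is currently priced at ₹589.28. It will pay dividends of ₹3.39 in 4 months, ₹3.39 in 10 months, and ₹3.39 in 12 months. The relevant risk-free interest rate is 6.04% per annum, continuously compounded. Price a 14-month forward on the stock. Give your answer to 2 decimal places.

₹621.85

PV(dividends) I = 3.39·e^(−0.0604·4/12) + 3.39·e^(−0.0604·10/12) + 3.39·e^(−0.0604·12/12)
I = 3.3224 + 3.2236 + 3.1913 = 9.7373
F = (S − I)·e^(rT) = (589.28 − 9.7373) · e^(0.0604·14/12)
= 579.5427 · e^0.070467 = 579.5427 × 1.073009 = ₹621.85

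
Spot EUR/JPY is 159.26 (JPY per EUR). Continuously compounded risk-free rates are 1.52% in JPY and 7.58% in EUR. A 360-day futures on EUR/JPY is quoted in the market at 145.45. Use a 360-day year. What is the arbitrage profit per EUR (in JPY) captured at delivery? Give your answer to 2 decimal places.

Fair futures: F* = S·e^(carry·T), with carry = (r_JPY − r_EUR) = 0.0152 − 0.0758 = -0.0606
F* = 159.26 · e^(-0.0606 × 360/360) = 159.26 · e^-0.060600 = 159.26 × 0.941200 = 149.8955
Market 145.45 < fair 149.8955: forward underpriced → reverse cash-and-carry (short spot, go long the forward).
At maturity, profit = |F_mkt − F*| = |145.45 − 149.8955| = 4.45 per EUR (in JPY)

4.45 per EUR (in JPY)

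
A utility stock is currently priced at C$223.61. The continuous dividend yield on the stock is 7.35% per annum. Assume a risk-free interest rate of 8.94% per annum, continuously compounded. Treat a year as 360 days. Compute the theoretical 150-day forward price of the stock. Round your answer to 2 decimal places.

F = S·e^((r − q)T) = 223.61 · e^((0.0894 − 0.0735) × 150/360)
= 223.61 · e^0.006625 = 223.61 × 1.006647
F = C$225.10

C$225.10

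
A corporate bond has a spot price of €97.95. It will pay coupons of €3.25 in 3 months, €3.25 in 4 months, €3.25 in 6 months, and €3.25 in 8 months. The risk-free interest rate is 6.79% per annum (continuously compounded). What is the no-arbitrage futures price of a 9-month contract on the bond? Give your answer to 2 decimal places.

PV(coupons) I = 3.25·e^(−0.0679·3/12) + 3.25·e^(−0.0679·4/12) + 3.25·e^(−0.0679·6/12) + 3.25·e^(−0.0679·8/12)
I = 3.1953 + 3.1773 + 3.1415 + 3.1062 = 12.6203
F = (S − I)·e^(rT) = (97.95 − 12.6203) · e^(0.0679·9/12)
= 85.3297 · e^0.050925 = 85.3297 × 1.052244 = €89.79

€89.79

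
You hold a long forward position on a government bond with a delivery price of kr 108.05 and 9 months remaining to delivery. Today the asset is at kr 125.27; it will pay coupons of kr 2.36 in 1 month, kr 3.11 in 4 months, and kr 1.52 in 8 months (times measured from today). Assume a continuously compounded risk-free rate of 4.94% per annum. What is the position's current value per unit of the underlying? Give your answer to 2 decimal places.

PV(remaining coupons) I = 2.36·e^(−0.0494·1/12) + 3.11·e^(−0.0494·4/12) + 1.52·e^(−0.0494·8/12) = 6.8803
Current forward F = (S − I)·e^(rT) = (125.27 − 6.8803)·e^(0.0494·9/12) = 118.3897 × 1.037745 = 122.8583
Value (long) = (F − K)·e^(−rT) = (122.8583 − 108.05) × 0.963628 = 14.2697
Value = kr 14.27

kr 14.27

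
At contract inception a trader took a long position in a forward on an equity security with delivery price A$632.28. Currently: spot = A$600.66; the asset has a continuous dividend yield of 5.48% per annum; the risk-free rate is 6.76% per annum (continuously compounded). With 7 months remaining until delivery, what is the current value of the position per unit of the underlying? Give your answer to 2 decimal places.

-A$26.07

Current fair forward for the remaining 7 months: F = S·e^((r − q)·T), (r − q) = 0.0676 − 0.0548 = 0.0128
F = 600.66 · e^(0.0128 × 7/12) = 600.66 × 1.007495 = 605.1619
Value of long forward = (F − K)·e^(−rT) = (605.1619 − 632.28) · e^(−0.0676·7/12)
= -27.1181 × 0.961334 = -26.07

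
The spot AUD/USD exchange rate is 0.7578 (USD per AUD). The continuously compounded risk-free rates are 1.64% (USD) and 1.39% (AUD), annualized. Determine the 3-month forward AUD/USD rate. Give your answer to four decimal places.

F = S·e^((r_USD − r_AUD)T) = 0.7578 · e^((0.0164 − 0.0139) × 3/12)
= 0.7578 · e^0.000625 = 0.7578 × 1.000625
F = 0.7583 USD per AUD

0.7583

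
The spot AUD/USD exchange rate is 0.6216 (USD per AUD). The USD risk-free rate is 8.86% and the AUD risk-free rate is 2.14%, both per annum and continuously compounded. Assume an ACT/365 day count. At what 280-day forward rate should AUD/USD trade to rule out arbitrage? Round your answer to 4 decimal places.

0.6545

F = S·e^((r_USD − r_AUD)T) = 0.6216 · e^((0.0886 − 0.0214) × 280/365)
= 0.6216 · e^0.051551 = 0.6216 × 1.052903
F = 0.6545 USD per AUD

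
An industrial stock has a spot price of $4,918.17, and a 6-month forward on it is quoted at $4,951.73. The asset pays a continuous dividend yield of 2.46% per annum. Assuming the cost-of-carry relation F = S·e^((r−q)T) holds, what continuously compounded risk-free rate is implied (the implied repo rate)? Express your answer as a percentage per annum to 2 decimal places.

3.82%

From F = S·e^((r−q)T): (r − q) = ln(F/S)/T
ln(4951.73/4918.17) = ln(1.006824) = 0.006801
(r − q) = 0.006801 / (6/12) = 0.013602
r = ln(F/S)/T + q = 0.013602 + 0.0246 = 0.038202
r = 3.82%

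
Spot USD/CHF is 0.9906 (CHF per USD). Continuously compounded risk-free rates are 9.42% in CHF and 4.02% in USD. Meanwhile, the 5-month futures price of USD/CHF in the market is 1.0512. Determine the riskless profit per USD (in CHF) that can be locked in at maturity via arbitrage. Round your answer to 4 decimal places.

Fair futures: F* = S·e^(carry·T), with carry = (r_CHF − r_USD) = 0.0942 − 0.0402 = 0.0540
F* = 0.9906 · e^(0.0540 × 5/12) = 0.9906 · e^0.022500 = 0.9906 × 1.022755 = 1.0131
Market 1.0512 > fair 1.0131: forward overpriced → cash-and-carry (buy spot, short the forward).
At maturity, profit = |F_mkt − F*| = |1.0512 − 1.0131| = 0.0381 per USD (in CHF)

0.0381 per USD (in CHF)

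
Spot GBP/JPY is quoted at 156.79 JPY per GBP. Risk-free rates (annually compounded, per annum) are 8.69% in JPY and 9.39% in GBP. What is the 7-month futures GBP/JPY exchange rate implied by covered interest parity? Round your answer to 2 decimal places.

By covered interest parity, F = S · (1+r_JPY)^T / (1+r_GBP)^T
= 156.79 × 1.049810 / 1.053748 = 156.79 × 0.996263
F = 156.20 JPY per GBP

156.20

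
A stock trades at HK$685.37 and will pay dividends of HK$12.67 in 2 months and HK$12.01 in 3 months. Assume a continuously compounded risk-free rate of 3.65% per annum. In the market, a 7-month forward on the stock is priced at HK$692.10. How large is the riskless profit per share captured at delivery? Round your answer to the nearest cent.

PV(dividends) I = 12.67·e^(−0.0365·2/12) + 12.01·e^(−0.0365·3/12) = 24.4941
Fair forward F* = (S − I)·e^(rT) = (685.37 − 24.4941)·e^0.021292 = 660.8759 × 1.021520 = 675.0979
Market HK$692.10 > fair 675.0979: forward overpriced → cash-and-carry (borrow at r, buy the stock and collect the dividends, short the forward).
Profit at T = |F_mkt − F*| = |692.10 − 675.0979| = HK$17.00 per share

HK$17.00 per share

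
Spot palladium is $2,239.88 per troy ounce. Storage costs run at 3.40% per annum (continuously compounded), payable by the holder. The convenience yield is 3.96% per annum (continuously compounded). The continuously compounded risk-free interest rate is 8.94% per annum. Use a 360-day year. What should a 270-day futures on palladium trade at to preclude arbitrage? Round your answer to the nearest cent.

Net carry = r + u − y = 0.0894 + 0.0340 − 0.0396 = 0.0838
F = S·e^((r+u−y)T) = 2239.88 · e^(0.0838 × 270/360) = 2239.88 · e^0.06285000
= 2239.88 × 1.06486710 = $2,385.17 per troy ounce

$2,385.17 per troy ounce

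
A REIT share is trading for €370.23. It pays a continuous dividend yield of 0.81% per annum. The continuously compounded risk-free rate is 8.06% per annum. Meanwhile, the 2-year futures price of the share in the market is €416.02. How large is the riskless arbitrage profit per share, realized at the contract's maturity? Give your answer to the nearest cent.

€11.98 per share

Fair futures: F* = S·e^(carry·T), with carry = (r − q) = 0.0806 − 0.0081 = 0.0725
F* = 370.23 · e^(0.0725 × 2) = 370.23 · e^0.145000 = 370.23 × 1.156040 = €428.0007
Market €416.02 < fair €428.0007: forward underpriced → reverse cash-and-carry (short spot, go long the forward).
At maturity, profit = |F_mkt − F*| = |416.02 − 428.0007| = €11.98 per share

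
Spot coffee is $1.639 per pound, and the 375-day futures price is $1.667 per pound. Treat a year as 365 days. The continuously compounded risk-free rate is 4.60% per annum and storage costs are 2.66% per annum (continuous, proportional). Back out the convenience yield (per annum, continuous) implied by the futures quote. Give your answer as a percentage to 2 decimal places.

5.61%

F = S·e^((r+u−y)T) ⇒ (r+u−y) = ln(F/S)/T
ln(1.667/1.639) = 0.016939; /T ⇒ 0.016487
y = r + u − ln(F/S)/T = 0.0460 + 0.0266 − 0.016487 = 0.056113
y = 5.61%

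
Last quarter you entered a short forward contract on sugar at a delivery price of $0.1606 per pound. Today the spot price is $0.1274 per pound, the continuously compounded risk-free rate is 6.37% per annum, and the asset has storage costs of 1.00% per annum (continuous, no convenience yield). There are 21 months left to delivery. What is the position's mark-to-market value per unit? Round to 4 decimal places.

$0.0140 per pound

Current fair forward for the remaining 21 months: F = S·e^((r + u)·T), (r + u) = 0.0637 + 0.0100 = 0.0737
F = 0.1274 · e^(0.0737 × 21/12) = 0.1274 × 1.137662 = 0.1449
Value of long forward = (F − K)·e^(−rT) = (0.1449 − 0.1606) · e^(−0.0637·21/12)
= -0.0157 × 0.894514 = -0.0140
Short position value = −(long value) = $0.0140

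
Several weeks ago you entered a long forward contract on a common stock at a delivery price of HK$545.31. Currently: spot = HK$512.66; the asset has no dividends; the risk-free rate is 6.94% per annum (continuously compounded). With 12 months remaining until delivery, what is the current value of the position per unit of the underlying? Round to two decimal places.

Current fair forward for the remaining 12 months: F = S·e^(r·T), r = 0.0694
F = 512.66 · e^(0.0694 × 12/12) = 512.66 × 1.071865 = 549.5023
Value of long forward = (F − K)·e^(−rT) = (549.5023 − 545.31) · e^(−0.0694·12/12)
= 4.1923 × 0.932953 = 3.91

HK$3.91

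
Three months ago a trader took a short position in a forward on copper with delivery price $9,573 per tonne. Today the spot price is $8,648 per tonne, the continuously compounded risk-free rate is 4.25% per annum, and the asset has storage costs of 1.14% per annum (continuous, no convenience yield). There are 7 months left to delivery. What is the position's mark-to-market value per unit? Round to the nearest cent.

Current fair forward for the remaining 7 months: F = S·e^((r + u)·T), (r + u) = 0.0425 + 0.0114 = 0.0539
F = 8648 · e^(0.0539 × 7/12) = 8648 × 1.03194118 = 8924.2273
Value of long forward = (F − K)·e^(−rT) = (8924.2273 − 9573) · e^(−0.0425·7/12)
= -648.7727 × 0.97551312 = -632.89
Short position value = −(long value) = $632.89

$632.89 per tonne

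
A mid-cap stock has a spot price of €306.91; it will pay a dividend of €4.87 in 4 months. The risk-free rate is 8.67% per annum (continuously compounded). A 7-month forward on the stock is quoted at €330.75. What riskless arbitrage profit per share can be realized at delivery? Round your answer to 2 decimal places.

PV(dividends) I = 4.87·e^(−0.0867·4/12) = 4.7313
Fair forward F* = (S − I)·e^(rT) = (306.91 − 4.7313)·e^0.050575 = 302.1787 × 1.051876 = 317.8545
Market €330.75 > fair 317.8545: forward overpriced → cash-and-carry (borrow at r, buy the stock and collect the dividends, short the forward).
Profit at T = |F_mkt − F*| = |330.75 − 317.8545| = €12.90 per share

€12.90 per share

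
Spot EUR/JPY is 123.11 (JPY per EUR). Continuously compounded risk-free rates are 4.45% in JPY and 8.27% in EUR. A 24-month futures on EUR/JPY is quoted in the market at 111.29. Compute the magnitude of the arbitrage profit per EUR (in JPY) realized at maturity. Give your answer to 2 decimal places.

2.76 per EUR (in JPY)

Fair futures: F* = S·e^(carry·T), with carry = (r_JPY − r_EUR) = 0.0445 − 0.0827 = -0.0382
F* = 123.11 · e^(-0.0382 × 24/12) = 123.11 · e^-0.076400 = 123.11 × 0.926446 = 114.0548
Market 111.29 < fair 114.0548: forward underpriced → reverse cash-and-carry (short spot, go long the forward).
At maturity, profit = |F_mkt − F*| = |111.29 − 114.0548| = 2.76 per EUR (in JPY)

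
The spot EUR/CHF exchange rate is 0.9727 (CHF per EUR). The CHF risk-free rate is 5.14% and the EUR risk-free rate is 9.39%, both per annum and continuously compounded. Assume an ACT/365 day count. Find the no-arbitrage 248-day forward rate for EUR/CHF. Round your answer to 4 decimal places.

F = S·e^((r_CHF − r_EUR)T) = 0.9727 · e^((0.0514 − 0.0939) × 248/365)
= 0.9727 · e^-0.028877 = 0.9727 × 0.971536
F = 0.9450 CHF per EUR

0.9450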